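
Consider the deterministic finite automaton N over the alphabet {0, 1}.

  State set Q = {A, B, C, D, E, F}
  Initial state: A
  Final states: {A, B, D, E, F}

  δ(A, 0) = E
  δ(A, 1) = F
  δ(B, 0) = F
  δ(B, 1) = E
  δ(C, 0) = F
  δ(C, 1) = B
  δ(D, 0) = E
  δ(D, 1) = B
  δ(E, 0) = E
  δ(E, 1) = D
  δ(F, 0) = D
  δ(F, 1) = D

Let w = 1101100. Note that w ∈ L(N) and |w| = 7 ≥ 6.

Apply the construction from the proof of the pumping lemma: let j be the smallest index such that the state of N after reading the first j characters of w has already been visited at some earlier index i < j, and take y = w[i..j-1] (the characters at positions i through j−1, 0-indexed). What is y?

Run of N on w = 1 1 0 1 1 0 0:
  step 0: A  (start)
  step 1: F  (read 1: A→F)
  step 2: D  (read 1: F→D)
  step 3: E  (read 0: D→E)
  step 4: D  (read 1: E→D)   ← first repeat (D seen earlier)
  step 5: B  (read 1: D→B)
  step 6: F  (read 0: B→F)
  step 7: D  (read 0: F→D)

So i = 2, j = 4, giving x = w[0:2] = 11, y = w[2:4] = 01, z = w[4:7] = 100.
Check: |xy| = 4 ≤ 6 and |y| = 2 ≥ 1. Reading y takes N from D back to D, so every xyⁱz is accepted.
Pumping length from the standard proof: p = 6 (the number of states). The repeated state found above gives |xy| = j ≤ 6 and |y| = j − i ≥ 1.

01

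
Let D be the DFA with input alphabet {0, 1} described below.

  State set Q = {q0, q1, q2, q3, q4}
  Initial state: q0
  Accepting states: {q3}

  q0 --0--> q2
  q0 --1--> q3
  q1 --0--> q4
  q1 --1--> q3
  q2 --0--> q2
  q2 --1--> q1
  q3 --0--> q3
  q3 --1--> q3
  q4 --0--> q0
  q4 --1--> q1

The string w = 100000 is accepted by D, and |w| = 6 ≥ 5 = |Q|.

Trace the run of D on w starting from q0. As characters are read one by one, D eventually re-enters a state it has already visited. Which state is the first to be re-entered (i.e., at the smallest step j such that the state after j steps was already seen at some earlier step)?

q3

State sequence: q0 -1-> q3 -0-> q3 -0-> q3 -0-> q3 -0-> q3 -0-> q3
First repeat at step 2: q3 was already visited.

The earliest repeat is at step j = 2: D is in q3, which it already visited at step i = 1.
Since D has 5 states, any run of length ≥ 5 visits 5+1 states, so by pigeonhole some state repeats within the first 5 steps — that repeat gives the pumpable loop.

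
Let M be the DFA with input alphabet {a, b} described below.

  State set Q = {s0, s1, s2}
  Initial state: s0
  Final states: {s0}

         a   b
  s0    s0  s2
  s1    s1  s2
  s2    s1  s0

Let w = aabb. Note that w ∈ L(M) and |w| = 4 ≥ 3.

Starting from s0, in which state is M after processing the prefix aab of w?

s2

State sequence: s0 -a-> s0 -a-> s0 -b-> s2

After reading 3 characters, M is in state s2.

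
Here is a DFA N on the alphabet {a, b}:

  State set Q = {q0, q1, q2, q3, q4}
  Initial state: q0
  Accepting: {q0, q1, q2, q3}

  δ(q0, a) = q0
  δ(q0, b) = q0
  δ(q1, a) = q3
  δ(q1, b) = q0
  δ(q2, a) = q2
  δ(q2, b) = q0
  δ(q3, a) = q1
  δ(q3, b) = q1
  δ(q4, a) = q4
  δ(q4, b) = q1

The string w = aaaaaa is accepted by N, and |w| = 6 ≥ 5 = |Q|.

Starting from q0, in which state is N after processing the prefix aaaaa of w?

q0

State sequence: q0 -a-> q0 -a-> q0 -a-> q0 -a-> q0 -a-> q0

After reading 5 characters, N is in state q0.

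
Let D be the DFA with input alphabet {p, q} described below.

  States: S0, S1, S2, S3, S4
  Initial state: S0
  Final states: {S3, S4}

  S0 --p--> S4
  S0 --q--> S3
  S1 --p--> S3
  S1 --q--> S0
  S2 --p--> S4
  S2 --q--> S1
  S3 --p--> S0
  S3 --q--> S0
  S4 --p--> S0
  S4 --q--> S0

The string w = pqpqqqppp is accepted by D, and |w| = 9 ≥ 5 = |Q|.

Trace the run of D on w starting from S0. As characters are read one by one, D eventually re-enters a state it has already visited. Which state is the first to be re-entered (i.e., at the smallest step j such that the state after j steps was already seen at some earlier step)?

S0

State sequence: S0 -p-> S4 -q-> S0 -p-> S4 -q-> S0 -q-> S3 -q-> S0 -p-> S4 -p-> S0 -p-> S4
First repeat at step 2: S0 was already visited.

The earliest repeat is at step j = 2: D is in S0, which it already visited at step i = 0.
The DFA has 5 states, so the proof of the pumping lemma guarantees a repeated state among the first 5+1 visited; the segment between the two visits is the pumpable y.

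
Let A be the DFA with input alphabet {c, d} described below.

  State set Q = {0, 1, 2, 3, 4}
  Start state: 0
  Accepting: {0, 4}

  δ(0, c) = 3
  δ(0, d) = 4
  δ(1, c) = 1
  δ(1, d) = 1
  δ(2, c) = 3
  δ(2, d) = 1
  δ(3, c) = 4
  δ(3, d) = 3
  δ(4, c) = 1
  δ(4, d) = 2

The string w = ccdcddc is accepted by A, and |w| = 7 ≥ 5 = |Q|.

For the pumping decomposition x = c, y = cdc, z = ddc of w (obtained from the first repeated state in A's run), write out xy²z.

ccdccdcddc

xy^2z = c·cdc·cdc·ddc = ccdccdcddc.
Reading y = cdc takes A from 3 back to 3, so after x·y·y the machine is still in 3, and z then leads to the accepting state 4. Hence ccdccdcddc ∈ L(A).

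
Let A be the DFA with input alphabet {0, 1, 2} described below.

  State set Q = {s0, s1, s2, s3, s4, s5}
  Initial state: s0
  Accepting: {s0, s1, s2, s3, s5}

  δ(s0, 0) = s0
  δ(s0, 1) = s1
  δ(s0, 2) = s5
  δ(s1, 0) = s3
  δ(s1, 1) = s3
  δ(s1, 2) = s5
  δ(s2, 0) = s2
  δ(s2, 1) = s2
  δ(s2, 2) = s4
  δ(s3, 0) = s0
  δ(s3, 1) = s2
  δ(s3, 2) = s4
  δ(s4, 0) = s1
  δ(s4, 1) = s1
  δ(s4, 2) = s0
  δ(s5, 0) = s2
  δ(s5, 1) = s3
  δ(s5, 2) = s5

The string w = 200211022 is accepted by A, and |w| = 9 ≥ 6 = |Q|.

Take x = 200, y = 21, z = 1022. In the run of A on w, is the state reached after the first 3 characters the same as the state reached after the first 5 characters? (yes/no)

State sequence: s0 -2-> s5 -0-> s2 -0-> s2 -2-> s4 -1-> s1

After x (step 3): s2. After xy (step 5): s1.
They differ (s2 ≠ s1), so y is not a cycle from the state after x; this split is not the one the pumping-lemma construction produces, and pumping y need not keep the string in L(A).

no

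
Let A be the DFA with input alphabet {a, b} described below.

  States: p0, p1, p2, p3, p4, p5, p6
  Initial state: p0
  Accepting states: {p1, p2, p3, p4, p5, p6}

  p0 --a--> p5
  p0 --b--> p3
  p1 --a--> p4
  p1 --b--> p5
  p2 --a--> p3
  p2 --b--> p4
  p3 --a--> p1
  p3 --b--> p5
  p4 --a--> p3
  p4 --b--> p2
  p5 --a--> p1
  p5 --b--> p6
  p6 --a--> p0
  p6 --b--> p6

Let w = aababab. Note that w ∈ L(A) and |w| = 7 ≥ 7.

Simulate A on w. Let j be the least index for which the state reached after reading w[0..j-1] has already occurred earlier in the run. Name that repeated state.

p5

Run of A on w = a a b a b a b:
  step 0: p0  (start)
  step 1: p5  (read a: p0→p5)
  step 2: p1  (read a: p5→p1)
  step 3: p5  (read b: p1→p5)   ← first repeat (p5 seen earlier)
  step 4: p1  (read a: p5→p1)
  step 5: p5  (read b: p1→p5)
  step 6: p1  (read a: p5→p1)
  step 7: p5  (read b: p1→p5)

The earliest repeat is at step j = 3: A is in p5, which it already visited at step i = 1.
With |Q| = 7, pigeonhole forces a state repeat no later than step 7; the substring read between the first and second visits to that state can be pumped.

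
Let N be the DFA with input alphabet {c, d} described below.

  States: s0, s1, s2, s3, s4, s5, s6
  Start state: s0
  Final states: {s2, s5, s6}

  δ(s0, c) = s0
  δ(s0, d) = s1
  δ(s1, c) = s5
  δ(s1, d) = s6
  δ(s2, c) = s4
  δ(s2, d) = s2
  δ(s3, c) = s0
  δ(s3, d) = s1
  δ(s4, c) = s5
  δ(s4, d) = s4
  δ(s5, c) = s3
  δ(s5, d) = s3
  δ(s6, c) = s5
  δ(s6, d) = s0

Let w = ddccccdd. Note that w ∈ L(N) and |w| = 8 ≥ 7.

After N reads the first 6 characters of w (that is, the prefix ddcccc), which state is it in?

Run of N on the first 6 characters of w = d d c c c c:
  step 0: s0  (start)
  step 1: s1  (read d: s0→s1)
  step 2: s6  (read d: s1→s6)
  step 3: s5  (read c: s6→s5)
  step 4: s3  (read c: s5→s3)
  step 5: s0  (read c: s3→s0)
  step 6: s0  (read c: s0→s0)

After reading 6 characters, N is in state s0.

s0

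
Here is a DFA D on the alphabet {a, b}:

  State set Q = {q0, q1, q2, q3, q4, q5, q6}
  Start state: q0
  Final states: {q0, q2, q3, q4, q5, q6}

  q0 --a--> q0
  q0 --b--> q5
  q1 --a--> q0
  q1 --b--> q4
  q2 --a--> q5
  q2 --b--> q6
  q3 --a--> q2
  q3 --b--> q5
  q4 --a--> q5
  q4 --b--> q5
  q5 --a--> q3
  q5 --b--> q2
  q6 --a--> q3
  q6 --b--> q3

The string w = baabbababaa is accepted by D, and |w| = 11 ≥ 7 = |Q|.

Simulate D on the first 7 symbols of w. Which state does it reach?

State sequence: q0 -b-> q5 -a-> q3 -a-> q2 -b-> q6 -b-> q3 -a-> q2 -b-> q6

After reading 7 characters, D is in state q6.

q6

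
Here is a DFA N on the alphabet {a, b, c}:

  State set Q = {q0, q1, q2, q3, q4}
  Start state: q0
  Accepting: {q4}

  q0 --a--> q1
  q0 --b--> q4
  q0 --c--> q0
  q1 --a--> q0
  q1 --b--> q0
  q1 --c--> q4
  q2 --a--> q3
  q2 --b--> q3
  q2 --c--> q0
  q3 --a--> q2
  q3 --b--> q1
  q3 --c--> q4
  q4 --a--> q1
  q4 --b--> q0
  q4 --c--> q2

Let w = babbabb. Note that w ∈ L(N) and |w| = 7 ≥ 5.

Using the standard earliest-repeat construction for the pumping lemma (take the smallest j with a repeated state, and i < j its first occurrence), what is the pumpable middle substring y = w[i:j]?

bab

Run of N on w = b a b b a b b:
  step 0: q0  (start)
  step 1: q4  (read b: q0→q4)
  step 2: q1  (read a: q4→q1)
  step 3: q0  (read b: q1→q0)   ← first repeat (q0 seen earlier)
  step 4: q4  (read b: q0→q4)
  step 5: q1  (read a: q4→q1)
  step 6: q0  (read b: q1→q0)
  step 7: q4  (read b: q0→q4)

So i = 0, j = 3, giving x = w[0:0] = ε, y = w[0:3] = bab, z = w[3:7] = babb.
Check: |xy| = 3 ≤ 5 and |y| = 3 ≥ 1. Reading y takes N from q0 back to q0, so every xyⁱz is accepted.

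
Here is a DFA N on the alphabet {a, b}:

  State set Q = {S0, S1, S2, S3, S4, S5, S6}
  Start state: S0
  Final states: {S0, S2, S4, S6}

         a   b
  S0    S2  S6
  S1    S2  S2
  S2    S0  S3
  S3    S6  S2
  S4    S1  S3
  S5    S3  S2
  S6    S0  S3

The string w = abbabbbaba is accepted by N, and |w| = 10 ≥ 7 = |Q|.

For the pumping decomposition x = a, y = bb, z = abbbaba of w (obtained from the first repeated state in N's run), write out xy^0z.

aabbbaba

xy⁰z = xz = a·abbbaba = aabbbaba.
Reading y = bb takes N from S2 back to S2, so after x the machine is still in S2, and z then leads to the accepting state S0. Hence aabbbaba ∈ L(N).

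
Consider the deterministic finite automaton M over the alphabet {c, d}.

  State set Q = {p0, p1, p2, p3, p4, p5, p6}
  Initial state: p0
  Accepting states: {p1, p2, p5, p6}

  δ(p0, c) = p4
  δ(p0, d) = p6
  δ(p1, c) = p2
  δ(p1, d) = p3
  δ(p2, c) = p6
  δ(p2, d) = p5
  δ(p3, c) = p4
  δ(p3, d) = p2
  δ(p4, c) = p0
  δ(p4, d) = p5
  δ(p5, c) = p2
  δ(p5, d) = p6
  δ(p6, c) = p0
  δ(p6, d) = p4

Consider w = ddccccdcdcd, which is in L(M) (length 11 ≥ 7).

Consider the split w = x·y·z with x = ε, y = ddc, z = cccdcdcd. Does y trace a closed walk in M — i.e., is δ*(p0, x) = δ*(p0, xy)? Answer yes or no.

yes

State sequence: p0 -d-> p6 -d-> p4 -c-> p0

After x (step 0): p0. After xy (step 3): p0.
They match, so y = ddc drives M around a cycle from p0 back to itself; pumping y any number of times keeps M in p0 before reading z, and xyⁱz ∈ L(M) for every i ≥ 0.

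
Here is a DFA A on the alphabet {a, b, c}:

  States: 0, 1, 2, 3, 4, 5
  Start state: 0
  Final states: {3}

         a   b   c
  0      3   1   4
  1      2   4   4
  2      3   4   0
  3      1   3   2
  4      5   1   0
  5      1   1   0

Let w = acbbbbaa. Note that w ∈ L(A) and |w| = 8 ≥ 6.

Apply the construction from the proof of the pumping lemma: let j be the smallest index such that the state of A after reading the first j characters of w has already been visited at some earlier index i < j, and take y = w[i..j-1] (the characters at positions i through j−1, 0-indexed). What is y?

bb

State sequence: 0 -a-> 3 -c-> 2 -b-> 4 -b-> 1 -b-> 4 -b-> 1 -a-> 2 -a-> 3
First repeat at step 5: 4 was already visited.

So i = 3, j = 5, giving x = w[0:3] = acb, y = w[3:5] = bb, z = w[5:8] = baa.
Check: |xy| = 5 ≤ 6 and |y| = 2 ≥ 1. Reading y takes A from 4 back to 4, so every xyⁱz is accepted.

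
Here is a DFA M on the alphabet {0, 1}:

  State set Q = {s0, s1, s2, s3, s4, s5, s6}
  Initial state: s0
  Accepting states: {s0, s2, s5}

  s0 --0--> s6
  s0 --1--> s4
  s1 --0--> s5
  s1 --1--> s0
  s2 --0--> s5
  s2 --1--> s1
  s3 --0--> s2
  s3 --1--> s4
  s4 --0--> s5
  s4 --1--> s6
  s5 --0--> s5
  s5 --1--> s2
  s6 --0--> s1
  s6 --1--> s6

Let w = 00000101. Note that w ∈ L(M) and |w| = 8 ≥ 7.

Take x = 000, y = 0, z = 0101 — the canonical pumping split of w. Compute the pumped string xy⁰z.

0000101

xy⁰z = xz = 000·0101 = 0000101.
Reading y = 0 takes M from s5 back to s5, so after x the machine is still in s5, and z then leads to the accepting state s2. Hence 0000101 ∈ L(M).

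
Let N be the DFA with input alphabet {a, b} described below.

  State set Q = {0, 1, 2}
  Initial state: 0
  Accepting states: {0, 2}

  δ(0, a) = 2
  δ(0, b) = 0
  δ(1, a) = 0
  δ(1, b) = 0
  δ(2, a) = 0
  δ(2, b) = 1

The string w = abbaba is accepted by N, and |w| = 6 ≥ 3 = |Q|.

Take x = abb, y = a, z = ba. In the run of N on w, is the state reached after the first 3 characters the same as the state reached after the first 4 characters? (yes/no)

Run of N on the first 4 characters of w = a b b a:
  step 0: 0  (start)
  step 1: 2  (read a: 0→2)
  step 2: 1  (read b: 2→1)
  step 3: 0  (read b: 1→0)
  step 4: 2  (read a: 0→2)

After x (step 3): 0. After xy (step 4): 2.
They differ (0 ≠ 2), so y is not a cycle from the state after x; this split is not the one the pumping-lemma construction produces, and pumping y need not keep the string in L(N).

no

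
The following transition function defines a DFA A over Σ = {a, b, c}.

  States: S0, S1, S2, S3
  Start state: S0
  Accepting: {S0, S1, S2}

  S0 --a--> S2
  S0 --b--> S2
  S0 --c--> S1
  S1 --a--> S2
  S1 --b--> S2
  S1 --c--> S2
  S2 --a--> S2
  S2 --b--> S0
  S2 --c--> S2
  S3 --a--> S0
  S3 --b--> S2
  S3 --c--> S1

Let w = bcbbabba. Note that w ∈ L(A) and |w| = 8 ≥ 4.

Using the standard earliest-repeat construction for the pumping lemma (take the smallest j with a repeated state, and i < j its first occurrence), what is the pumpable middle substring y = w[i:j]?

Run of A on w = b c b b a b b a:
  step 0: S0  (start)
  step 1: S2  (read b: S0→S2)
  step 2: S2  (read c: S2→S2)   ← first repeat (S2 seen earlier)
  step 3: S0  (read b: S2→S0)
  step 4: S2  (read b: S0→S2)
  step 5: S2  (read a: S2→S2)
  step 6: S0  (read b: S2→S0)
  step 7: S2  (read b: S0→S2)
  step 8: S2  (read a: S2→S2)

So i = 1, j = 2, giving x = w[0:1] = b, y = w[1:2] = c, z = w[2:8] = bbabba.
Check: |xy| = 2 ≤ 4 and |y| = 1 ≥ 1. Reading y takes A from S2 back to S2, so every xyⁱz is accepted.
Since A has 4 states, any run of length ≥ 4 visits 4+1 states, so by pigeonhole some state repeats within the first 4 steps — that repeat gives the pumpable loop.

c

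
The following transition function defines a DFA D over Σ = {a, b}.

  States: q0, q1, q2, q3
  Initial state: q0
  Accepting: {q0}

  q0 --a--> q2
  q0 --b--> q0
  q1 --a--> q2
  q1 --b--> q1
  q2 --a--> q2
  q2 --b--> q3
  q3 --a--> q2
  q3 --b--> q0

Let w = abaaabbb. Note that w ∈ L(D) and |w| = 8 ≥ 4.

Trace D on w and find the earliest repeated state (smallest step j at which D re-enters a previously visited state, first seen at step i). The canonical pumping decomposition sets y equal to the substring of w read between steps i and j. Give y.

ba

Run of D on w = a b a a a b b b:
  step 0: q0  (start)
  step 1: q2  (read a: q0→q2)
  step 2: q3  (read b: q2→q3)
  step 3: q2  (read a: q3→q2)   ← first repeat (q2 seen earlier)
  step 4: q2  (read a: q2→q2)
  step 5: q2  (read a: q2→q2)
  step 6: q3  (read b: q2→q3)
  step 7: q0  (read b: q3→q0)
  step 8: q0  (read b: q0→q0)

So i = 1, j = 3, giving x = w[0:1] = a, y = w[1:3] = ba, z = w[3:8] = aabbb.
Check: |xy| = 3 ≤ 4 and |y| = 2 ≥ 1. Reading y takes D from q2 back to q2, so every xyⁱz is accepted.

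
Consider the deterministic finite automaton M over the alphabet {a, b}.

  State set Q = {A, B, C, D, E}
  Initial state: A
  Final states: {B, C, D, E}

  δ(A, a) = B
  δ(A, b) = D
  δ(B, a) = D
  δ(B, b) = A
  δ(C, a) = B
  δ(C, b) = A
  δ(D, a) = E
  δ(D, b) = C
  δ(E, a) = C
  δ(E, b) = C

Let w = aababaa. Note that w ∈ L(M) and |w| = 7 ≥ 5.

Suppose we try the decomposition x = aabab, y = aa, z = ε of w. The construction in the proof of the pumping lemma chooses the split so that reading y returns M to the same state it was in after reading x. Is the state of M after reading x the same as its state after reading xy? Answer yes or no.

no

State sequence: A -a-> B -a-> D -b-> C -a-> B -b-> A -a-> B -a-> D

After x (step 5): A. After xy (step 7): D.
They differ (A ≠ D), so y is not a cycle from the state after x; this split is not the one the pumping-lemma construction produces, and pumping y need not keep the string in L(M).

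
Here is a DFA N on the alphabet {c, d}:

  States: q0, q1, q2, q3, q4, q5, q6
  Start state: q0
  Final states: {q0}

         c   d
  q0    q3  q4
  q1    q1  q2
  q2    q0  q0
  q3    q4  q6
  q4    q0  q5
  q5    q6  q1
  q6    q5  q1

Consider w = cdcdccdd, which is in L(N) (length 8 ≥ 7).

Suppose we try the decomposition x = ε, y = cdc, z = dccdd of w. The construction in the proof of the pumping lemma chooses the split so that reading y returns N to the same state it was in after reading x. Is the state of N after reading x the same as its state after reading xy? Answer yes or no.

Run of N on the first 3 characters of w = c d c:
  step 0: q0  (start)
  step 1: q3  (read c: q0→q3)
  step 2: q6  (read d: q3→q6)
  step 3: q5  (read c: q6→q5)

After x (step 0): q0. After xy (step 3): q5.
They differ (q0 ≠ q5), so y is not a cycle from the state after x; this split is not the one the pumping-lemma construction produces, and pumping y need not keep the string in L(N).

no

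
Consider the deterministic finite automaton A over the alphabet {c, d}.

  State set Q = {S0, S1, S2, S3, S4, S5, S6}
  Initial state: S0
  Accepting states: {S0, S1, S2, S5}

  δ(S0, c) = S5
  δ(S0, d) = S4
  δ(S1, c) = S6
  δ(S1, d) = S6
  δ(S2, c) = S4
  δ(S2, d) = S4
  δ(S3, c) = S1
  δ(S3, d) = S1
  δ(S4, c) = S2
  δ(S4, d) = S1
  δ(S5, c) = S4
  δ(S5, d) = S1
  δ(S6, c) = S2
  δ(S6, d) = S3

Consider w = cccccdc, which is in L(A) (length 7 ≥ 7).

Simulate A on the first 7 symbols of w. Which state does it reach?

Run of A on the first 7 characters of w = c c c c c d c:
  step 0: S0  (start)
  step 1: S5  (read c: S0→S5)
  step 2: S4  (read c: S5→S4)
  step 3: S2  (read c: S4→S2)
  step 4: S4  (read c: S2→S4)
  step 5: S2  (read c: S4→S2)
  step 6: S4  (read d: S2→S4)
  step 7: S2  (read c: S4→S2)

After reading 7 characters, A is in state S2.

S2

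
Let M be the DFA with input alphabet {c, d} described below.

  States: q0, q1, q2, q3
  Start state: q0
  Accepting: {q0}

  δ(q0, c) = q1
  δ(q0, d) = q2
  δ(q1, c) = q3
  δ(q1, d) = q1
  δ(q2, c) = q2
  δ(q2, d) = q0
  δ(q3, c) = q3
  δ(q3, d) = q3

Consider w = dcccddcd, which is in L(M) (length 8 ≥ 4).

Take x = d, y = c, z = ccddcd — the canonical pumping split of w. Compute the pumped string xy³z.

dcccccddcd

xy^3z = d·c·c·c·ccddcd = dcccccddcd.
Reading y = c takes M from q2 back to q2, so after x·y·y·y the machine is still in q2, and z then leads to the accepting state q0. Hence dcccccddcd ∈ L(M).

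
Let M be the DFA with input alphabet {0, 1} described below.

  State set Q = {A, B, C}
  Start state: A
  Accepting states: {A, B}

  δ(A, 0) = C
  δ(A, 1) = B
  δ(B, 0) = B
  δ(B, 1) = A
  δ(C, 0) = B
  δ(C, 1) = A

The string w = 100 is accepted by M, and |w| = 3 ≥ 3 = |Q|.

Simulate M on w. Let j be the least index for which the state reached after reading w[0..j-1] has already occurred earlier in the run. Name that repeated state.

B

State sequence: A -1-> B -0-> B -0-> B
First repeat at step 2: B was already visited.

The earliest repeat is at step j = 2: M is in B, which it already visited at step i = 1.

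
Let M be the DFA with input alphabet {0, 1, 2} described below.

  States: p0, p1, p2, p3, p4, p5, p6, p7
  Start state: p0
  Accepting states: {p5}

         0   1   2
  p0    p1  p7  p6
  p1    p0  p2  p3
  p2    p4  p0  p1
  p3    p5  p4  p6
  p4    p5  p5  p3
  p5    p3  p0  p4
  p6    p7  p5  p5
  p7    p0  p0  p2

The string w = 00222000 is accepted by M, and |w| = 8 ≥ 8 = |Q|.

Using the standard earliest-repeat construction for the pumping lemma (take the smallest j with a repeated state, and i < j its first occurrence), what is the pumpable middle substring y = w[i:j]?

State sequence: p0 -0-> p1 -0-> p0 -2-> p6 -2-> p5 -2-> p4 -0-> p5 -0-> p3 -0-> p5
First repeat at step 2: p0 was already visited.

So i = 0, j = 2, giving x = w[0:0] = ε, y = w[0:2] = 00, z = w[2:8] = 222000.
Check: |xy| = 2 ≤ 8 and |y| = 2 ≥ 1. Reading y takes M from p0 back to p0, so every xyⁱz is accepted.
The DFA has 8 states, so the proof of the pumping lemma guarantees a repeated state among the first 8+1 visited; the segment between the two visits is the pumpable y.

00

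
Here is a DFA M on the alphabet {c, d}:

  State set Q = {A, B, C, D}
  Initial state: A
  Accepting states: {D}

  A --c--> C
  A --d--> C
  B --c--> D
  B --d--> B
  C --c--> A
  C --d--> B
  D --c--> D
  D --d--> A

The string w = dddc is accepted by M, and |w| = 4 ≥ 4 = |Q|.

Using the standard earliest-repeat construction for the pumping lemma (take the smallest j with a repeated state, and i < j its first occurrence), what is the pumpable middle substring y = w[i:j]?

d

Run of M on w = d d d c:
  step 0: A  (start)
  step 1: C  (read d: A→C)
  step 2: B  (read d: C→B)
  step 3: B  (read d: B→B)   ← first repeat (B seen earlier)
  step 4: D  (read c: B→D)

So i = 2, j = 3, giving x = w[0:2] = dd, y = w[2:3] = d, z = w[3:4] = c.
Check: |xy| = 3 ≤ 4 and |y| = 1 ≥ 1. Reading y takes M from B back to B, so every xyⁱz is accepted.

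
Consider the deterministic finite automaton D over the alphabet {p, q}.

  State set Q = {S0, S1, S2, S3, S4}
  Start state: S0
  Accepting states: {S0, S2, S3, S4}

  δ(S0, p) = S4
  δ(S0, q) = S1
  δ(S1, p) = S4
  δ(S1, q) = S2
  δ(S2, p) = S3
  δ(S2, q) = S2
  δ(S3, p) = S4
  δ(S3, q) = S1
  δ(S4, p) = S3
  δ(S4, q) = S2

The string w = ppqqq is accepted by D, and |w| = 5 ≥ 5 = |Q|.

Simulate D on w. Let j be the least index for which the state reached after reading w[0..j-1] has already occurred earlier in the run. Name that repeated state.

S2

State sequence: S0 -p-> S4 -p-> S3 -q-> S1 -q-> S2 -q-> S2
First repeat at step 5: S2 was already visited.

The earliest repeat is at step j = 5: D is in S2, which it already visited at step i = 4.
The DFA has 5 states, so the proof of the pumping lemma guarantees a repeated state among the first 5+1 visited; the segment between the two visits is the pumpable y.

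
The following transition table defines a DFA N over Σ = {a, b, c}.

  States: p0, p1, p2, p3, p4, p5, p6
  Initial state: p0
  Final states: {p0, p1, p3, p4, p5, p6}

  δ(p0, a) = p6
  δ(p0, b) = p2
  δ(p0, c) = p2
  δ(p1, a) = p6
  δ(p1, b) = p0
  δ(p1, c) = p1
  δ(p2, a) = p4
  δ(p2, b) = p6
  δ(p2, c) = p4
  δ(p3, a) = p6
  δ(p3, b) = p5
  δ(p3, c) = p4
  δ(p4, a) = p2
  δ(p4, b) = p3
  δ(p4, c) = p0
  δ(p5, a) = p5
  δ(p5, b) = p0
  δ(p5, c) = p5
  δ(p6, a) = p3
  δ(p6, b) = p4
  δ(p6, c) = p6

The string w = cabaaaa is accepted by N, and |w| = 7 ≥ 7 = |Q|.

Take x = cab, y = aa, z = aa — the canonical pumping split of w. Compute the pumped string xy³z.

cabaaaaaaaa

xy^3z = cab·aa·aa·aa·aa = cabaaaaaaaa.
Reading y = aa takes N from p3 back to p3, so after x·y·y·y the machine is still in p3, and z then leads to the accepting state p3. Hence cabaaaaaaaa ∈ L(N).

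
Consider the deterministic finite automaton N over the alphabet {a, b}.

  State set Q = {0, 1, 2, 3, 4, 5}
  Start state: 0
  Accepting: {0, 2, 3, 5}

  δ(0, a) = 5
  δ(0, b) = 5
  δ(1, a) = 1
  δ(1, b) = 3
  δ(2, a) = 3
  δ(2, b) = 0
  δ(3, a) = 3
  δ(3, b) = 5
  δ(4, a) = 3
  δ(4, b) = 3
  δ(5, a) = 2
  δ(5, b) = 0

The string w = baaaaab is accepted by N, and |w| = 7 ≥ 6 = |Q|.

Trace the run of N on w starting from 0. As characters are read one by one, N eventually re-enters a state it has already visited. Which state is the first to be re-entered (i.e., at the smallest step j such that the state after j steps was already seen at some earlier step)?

3

State sequence: 0 -b-> 5 -a-> 2 -a-> 3 -a-> 3 -a-> 3 -a-> 3 -b-> 5
First repeat at step 4: 3 was already visited.

The earliest repeat is at step j = 4: N is in 3, which it already visited at step i = 3.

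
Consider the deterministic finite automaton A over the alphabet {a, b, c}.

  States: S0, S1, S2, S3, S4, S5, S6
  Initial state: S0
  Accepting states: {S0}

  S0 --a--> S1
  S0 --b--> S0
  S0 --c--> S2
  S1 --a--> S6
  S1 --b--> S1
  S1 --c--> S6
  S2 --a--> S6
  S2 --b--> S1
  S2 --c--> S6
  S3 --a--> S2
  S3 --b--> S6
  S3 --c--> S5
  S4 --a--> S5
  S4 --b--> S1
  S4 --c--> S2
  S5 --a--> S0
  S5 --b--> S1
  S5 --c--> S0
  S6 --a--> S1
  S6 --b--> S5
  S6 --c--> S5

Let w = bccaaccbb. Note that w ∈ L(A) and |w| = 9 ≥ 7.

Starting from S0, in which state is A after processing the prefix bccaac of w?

Run of A on the first 6 characters of w = b c c a a c:
  step 0: S0  (start)
  step 1: S0  (read b: S0→S0)
  step 2: S2  (read c: S0→S2)
  step 3: S6  (read c: S2→S6)
  step 4: S1  (read a: S6→S1)
  step 5: S6  (read a: S1→S6)
  step 6: S5  (read c: S6→S5)

After reading 6 characters, A is in state S5.
(This kind of state-tracing is the core of the pumping-lemma construction: with 7 states, pigeonhole forces a repeat within the first 7 steps.)

S5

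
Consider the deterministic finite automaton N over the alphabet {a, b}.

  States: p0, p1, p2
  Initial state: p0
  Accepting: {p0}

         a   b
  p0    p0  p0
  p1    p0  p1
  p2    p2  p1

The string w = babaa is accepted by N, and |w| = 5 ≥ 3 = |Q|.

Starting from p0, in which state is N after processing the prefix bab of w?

p0

Run of N on the first 3 characters of w = b a b:
  step 0: p0  (start)
  step 1: p0  (read b: p0→p0)
  step 2: p0  (read a: p0→p0)
  step 3: p0  (read b: p0→p0)

After reading 3 characters, N is in state p0.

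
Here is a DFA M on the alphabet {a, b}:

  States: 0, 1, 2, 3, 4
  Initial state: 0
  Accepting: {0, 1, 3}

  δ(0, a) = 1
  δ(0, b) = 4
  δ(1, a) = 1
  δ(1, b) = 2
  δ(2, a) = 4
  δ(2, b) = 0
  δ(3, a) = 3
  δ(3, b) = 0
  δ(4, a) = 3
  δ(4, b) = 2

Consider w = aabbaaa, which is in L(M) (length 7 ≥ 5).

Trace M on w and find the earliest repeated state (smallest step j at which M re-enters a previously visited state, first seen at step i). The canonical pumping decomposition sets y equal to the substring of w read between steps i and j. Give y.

Run of M on w = a a b b a a a:
  step 0: 0  (start)
  step 1: 1  (read a: 0→1)
  step 2: 1  (read a: 1→1)   ← first repeat (1 seen earlier)
  step 3: 2  (read b: 1→2)
  step 4: 0  (read b: 2→0)
  step 5: 1  (read a: 0→1)
  step 6: 1  (read a: 1→1)
  step 7: 1  (read a: 1→1)

So i = 1, j = 2, giving x = w[0:1] = a, y = w[1:2] = a, z = w[2:7] = bbaaa.
Check: |xy| = 2 ≤ 5 and |y| = 1 ≥ 1. Reading y takes M from 1 back to 1, so every xyⁱz is accepted.
With |Q| = 5, pigeonhole forces a state repeat no later than step 5; the substring read between the first and second visits to that state can be pumped.

a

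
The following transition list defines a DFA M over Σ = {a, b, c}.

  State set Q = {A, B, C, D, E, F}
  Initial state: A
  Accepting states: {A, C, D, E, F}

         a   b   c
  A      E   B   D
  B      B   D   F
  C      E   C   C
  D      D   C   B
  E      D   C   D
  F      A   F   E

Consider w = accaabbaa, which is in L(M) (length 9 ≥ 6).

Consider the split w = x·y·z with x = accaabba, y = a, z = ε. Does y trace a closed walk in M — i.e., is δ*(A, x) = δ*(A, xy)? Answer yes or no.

no

State sequence: A -a-> E -c-> D -c-> B -a-> B -a-> B -b-> D -b-> C -a-> E -a-> D

After x (step 8): E. After xy (step 9): D.
They differ (E ≠ D), so y is not a cycle from the state after x; this split is not the one the pumping-lemma construction produces, and pumping y need not keep the string in L(M).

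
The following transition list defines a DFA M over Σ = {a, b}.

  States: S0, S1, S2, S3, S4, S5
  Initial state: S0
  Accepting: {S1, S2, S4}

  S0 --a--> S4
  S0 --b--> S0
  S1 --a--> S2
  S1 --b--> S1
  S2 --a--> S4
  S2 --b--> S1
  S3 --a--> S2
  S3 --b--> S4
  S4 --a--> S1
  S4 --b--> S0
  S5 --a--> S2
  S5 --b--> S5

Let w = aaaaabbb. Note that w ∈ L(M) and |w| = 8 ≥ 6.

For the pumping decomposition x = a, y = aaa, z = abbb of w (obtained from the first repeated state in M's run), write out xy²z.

xy^2z = a·aaa·aaa·abbb = aaaaaaaabbb.
Reading y = aaa takes M from S4 back to S4, so after x·y·y the machine is still in S4, and z then leads to the accepting state S1. Hence aaaaaaaabbb ∈ L(M).

aaaaaaaabbb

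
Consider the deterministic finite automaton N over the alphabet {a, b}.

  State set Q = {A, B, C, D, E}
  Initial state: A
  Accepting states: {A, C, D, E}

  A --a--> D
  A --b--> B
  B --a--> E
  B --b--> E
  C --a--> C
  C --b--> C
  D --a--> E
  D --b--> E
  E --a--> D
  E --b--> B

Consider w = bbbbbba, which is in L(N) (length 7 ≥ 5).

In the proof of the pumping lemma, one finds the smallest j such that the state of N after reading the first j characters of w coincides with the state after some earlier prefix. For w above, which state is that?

State sequence: A -b-> B -b-> E -b-> B -b-> E -b-> B -b-> E -a-> D
First repeat at step 3: B was already visited.

The earliest repeat is at step j = 3: N is in B, which it already visited at step i = 1.

B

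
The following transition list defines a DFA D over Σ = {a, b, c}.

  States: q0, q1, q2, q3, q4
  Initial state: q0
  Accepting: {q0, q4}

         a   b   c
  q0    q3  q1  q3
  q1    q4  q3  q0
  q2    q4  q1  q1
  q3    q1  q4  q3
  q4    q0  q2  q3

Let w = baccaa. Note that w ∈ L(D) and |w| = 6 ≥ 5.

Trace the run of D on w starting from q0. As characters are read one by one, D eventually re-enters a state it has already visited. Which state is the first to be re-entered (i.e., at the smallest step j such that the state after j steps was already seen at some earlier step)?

State sequence: q0 -b-> q1 -a-> q4 -c-> q3 -c-> q3 -a-> q1 -a-> q4
First repeat at step 4: q3 was already visited.

The earliest repeat is at step j = 4: D is in q3, which it already visited at step i = 3.
The DFA has 5 states, so the proof of the pumping lemma guarantees a repeated state among the first 5+1 visited; the segment between the two visits is the pumpable y.

q3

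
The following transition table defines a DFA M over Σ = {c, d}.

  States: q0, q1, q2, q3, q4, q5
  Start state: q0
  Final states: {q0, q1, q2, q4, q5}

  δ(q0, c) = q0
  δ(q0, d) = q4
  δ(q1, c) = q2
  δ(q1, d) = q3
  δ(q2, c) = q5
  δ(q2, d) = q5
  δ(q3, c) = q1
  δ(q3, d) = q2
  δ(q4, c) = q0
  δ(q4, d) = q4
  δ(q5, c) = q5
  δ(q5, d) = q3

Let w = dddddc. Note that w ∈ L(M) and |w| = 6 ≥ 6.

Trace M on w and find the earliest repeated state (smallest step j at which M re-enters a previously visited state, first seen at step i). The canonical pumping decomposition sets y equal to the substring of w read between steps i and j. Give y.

d

State sequence: q0 -d-> q4 -d-> q4 -d-> q4 -d-> q4 -d-> q4 -c-> q0
First repeat at step 2: q4 was already visited.

So i = 1, j = 2, giving x = w[0:1] = d, y = w[1:2] = d, z = w[2:6] = dddc.
Check: |xy| = 2 ≤ 6 and |y| = 1 ≥ 1. Reading y takes M from q4 back to q4, so every xyⁱz is accepted.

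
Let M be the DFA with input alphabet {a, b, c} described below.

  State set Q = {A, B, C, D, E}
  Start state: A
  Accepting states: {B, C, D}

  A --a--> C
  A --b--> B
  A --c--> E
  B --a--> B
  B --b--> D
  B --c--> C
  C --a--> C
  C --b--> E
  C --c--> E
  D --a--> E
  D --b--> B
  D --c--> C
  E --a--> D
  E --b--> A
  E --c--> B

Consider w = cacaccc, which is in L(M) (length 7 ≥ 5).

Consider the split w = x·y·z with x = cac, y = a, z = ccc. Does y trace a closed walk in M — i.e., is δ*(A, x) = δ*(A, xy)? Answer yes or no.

State sequence: A -c-> E -a-> D -c-> C -a-> C

After x (step 3): C. After xy (step 4): C.
They match, so y = a drives M around a cycle from C back to itself; pumping y any number of times keeps M in C before reading z, and xyⁱz ∈ L(M) for every i ≥ 0.

yes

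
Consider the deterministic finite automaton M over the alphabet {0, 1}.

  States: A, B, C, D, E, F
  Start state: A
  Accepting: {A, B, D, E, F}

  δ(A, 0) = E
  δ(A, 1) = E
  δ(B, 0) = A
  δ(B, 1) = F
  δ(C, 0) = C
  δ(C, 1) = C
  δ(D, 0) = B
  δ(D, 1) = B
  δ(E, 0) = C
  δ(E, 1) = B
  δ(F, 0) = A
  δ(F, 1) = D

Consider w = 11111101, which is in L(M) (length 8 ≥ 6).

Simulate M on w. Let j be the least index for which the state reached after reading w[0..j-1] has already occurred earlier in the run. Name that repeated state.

Run of M on w = 1 1 1 1 1 1 0 1:
  step 0: A  (start)
  step 1: E  (read 1: A→E)
  step 2: B  (read 1: E→B)
  step 3: F  (read 1: B→F)
  step 4: D  (read 1: F→D)
  step 5: B  (read 1: D→B)   ← first repeat (B seen earlier)
  step 6: F  (read 1: B→F)
  step 7: A  (read 0: F→A)
  step 8: E  (read 1: A→E)

The earliest repeat is at step j = 5: M is in B, which it already visited at step i = 2.
The DFA has 6 states, so the proof of the pumping lemma guarantees a repeated state among the first 6+1 visited; the segment between the two visits is the pumpable y.

B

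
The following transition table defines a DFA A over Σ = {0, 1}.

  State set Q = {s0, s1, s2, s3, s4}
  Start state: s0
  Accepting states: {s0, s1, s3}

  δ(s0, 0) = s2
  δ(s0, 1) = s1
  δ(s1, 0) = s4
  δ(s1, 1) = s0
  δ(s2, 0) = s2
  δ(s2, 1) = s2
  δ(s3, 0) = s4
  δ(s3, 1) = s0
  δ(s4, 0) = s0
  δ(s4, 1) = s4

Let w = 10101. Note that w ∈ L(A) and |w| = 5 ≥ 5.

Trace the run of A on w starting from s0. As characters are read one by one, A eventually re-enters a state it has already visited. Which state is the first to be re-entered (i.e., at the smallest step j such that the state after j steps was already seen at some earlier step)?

Run of A on w = 1 0 1 0 1:
  step 0: s0  (start)
  step 1: s1  (read 1: s0→s1)
  step 2: s4  (read 0: s1→s4)
  step 3: s4  (read 1: s4→s4)   ← first repeat (s4 seen earlier)
  step 4: s0  (read 0: s4→s0)
  step 5: s1  (read 1: s0→s1)

The earliest repeat is at step j = 3: A is in s4, which it already visited at step i = 2.
The DFA has 5 states, so the proof of the pumping lemma guarantees a repeated state among the first 5+1 visited; the segment between the two visits is the pumpable y.

s4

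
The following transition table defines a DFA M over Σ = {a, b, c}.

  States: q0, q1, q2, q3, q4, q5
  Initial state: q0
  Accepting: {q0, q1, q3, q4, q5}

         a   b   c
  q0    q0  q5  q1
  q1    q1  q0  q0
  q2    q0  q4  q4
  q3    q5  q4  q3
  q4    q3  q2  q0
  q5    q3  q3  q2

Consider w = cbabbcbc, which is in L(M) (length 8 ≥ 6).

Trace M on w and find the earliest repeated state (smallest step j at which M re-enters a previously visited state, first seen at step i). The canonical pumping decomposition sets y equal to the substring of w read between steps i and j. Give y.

Run of M on w = c b a b b c b c:
  step 0: q0  (start)
  step 1: q1  (read c: q0→q1)
  step 2: q0  (read b: q1→q0)   ← first repeat (q0 seen earlier)
  step 3: q0  (read a: q0→q0)
  step 4: q5  (read b: q0→q5)
  step 5: q3  (read b: q5→q3)
  step 6: q3  (read c: q3→q3)
  step 7: q4  (read b: q3→q4)
  step 8: q0  (read c: q4→q0)

So i = 0, j = 2, giving x = w[0:0] = ε, y = w[0:2] = cb, z = w[2:8] = abbcbc.
Check: |xy| = 2 ≤ 6 and |y| = 2 ≥ 1. Reading y takes M from q0 back to q0, so every xyⁱz is accepted.

cb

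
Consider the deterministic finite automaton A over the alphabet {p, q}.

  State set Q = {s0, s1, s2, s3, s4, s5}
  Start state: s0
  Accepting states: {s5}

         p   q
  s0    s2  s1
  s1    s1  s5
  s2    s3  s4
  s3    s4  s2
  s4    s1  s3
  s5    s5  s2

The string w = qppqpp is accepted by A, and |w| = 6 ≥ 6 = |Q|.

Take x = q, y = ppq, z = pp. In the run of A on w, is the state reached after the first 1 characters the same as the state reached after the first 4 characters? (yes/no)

no

State sequence: s0 -q-> s1 -p-> s1 -p-> s1 -q-> s5

After x (step 1): s1. After xy (step 4): s5.
They differ (s1 ≠ s5), so y is not a cycle from the state after x; this split is not the one the pumping-lemma construction produces, and pumping y need not keep the string in L(A).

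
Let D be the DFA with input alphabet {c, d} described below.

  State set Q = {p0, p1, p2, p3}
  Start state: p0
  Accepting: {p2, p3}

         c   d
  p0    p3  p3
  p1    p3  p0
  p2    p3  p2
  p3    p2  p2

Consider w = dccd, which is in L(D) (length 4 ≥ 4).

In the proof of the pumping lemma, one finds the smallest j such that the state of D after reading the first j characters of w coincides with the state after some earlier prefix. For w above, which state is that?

Run of D on w = d c c d:
  step 0: p0  (start)
  step 1: p3  (read d: p0→p3)
  step 2: p2  (read c: p3→p2)
  step 3: p3  (read c: p2→p3)   ← first repeat (p3 seen earlier)
  step 4: p2  (read d: p3→p2)

The earliest repeat is at step j = 3: D is in p3, which it already visited at step i = 1.
The DFA has 4 states, so the proof of the pumping lemma guarantees a repeated state among the first 4+1 visited; the segment between the two visits is the pumpable y.

p3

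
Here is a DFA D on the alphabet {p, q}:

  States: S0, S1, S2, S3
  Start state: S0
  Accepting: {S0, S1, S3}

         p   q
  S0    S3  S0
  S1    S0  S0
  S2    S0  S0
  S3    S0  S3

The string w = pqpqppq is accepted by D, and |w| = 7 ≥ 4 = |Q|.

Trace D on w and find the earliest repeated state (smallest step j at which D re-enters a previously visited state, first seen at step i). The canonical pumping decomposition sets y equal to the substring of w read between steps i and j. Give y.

q

State sequence: S0 -p-> S3 -q-> S3 -p-> S0 -q-> S0 -p-> S3 -p-> S0 -q-> S0
First repeat at step 2: S3 was already visited.

So i = 1, j = 2, giving x = w[0:1] = p, y = w[1:2] = q, z = w[2:7] = pqppq.
Check: |xy| = 2 ≤ 4 and |y| = 1 ≥ 1. Reading y takes D from S3 back to S3, so every xyⁱz is accepted.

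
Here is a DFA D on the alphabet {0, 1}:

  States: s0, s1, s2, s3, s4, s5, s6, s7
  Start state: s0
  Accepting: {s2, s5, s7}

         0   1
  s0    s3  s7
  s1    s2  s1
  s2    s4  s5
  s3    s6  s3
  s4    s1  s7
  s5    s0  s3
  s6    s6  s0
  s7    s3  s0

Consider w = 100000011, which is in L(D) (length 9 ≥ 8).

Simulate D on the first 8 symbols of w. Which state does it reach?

s0

Run of D on the first 8 characters of w = 1 0 0 0 0 0 0 1:
  step 0: s0  (start)
  step 1: s7  (read 1: s0→s7)
  step 2: s3  (read 0: s7→s3)
  step 3: s6  (read 0: s3→s6)
  step 4: s6  (read 0: s6→s6)
  step 5: s6  (read 0: s6→s6)
  step 6: s6  (read 0: s6→s6)
  step 7: s6  (read 0: s6→s6)
  step 8: s0  (read 1: s6→s0)

After reading 8 characters, D is in state s0.
(This kind of state-tracing is the core of the pumping-lemma construction: with 8 states, pigeonhole forces a repeat within the first 8 steps.)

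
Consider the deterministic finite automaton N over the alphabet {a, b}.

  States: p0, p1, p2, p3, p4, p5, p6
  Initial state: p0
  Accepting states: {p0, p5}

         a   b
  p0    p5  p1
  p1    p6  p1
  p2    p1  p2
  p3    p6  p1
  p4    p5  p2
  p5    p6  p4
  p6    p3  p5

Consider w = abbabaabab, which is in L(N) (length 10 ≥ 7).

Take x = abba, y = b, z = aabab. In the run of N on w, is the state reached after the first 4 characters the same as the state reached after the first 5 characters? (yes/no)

yes

Run of N on the first 5 characters of w = a b b a b:
  step 0: p0  (start)
  step 1: p5  (read a: p0→p5)
  step 2: p4  (read b: p5→p4)
  step 3: p2  (read b: p4→p2)
  step 4: p1  (read a: p2→p1)
  step 5: p1  (read b: p1→p1)

After x (step 4): p1. After xy (step 5): p1.
They match, so y = b drives N around a cycle from p1 back to itself; pumping y any number of times keeps N in p1 before reading z, and xyⁱz ∈ L(N) for every i ≥ 0.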